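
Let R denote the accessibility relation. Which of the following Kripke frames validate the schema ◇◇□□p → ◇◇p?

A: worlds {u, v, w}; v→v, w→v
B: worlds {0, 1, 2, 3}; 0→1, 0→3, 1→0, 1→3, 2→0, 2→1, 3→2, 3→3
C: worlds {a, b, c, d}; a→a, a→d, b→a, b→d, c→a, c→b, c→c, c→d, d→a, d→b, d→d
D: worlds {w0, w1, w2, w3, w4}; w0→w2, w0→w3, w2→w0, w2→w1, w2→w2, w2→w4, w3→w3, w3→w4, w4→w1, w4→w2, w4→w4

A, B, C

Frame correspondent (Sahlqvist): ∀x ∀y (xR²y → ∃w (yR²w ∧ xR²w)) — i.e. a generalized confluence (Geach) condition.
A: satisfies the condition.
B: satisfies the condition.
C: satisfies the condition.
D: fails — w0R²w1 but no w with w1R²w and w0R²w.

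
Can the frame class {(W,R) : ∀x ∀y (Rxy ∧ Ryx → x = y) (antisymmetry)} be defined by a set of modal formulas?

No

Modal frame validity is preserved under surjective bounded morphisms.
The 4-cycle (worlds 0,1,2,3 with 0→1→2→3→0) is antisymmetric. Sending even-indexed worlds to a and odd-indexed worlds to b is a surjective bounded morphism onto the two-world frame with a↔b, which is not antisymmetric.
So no modal formula (or set of formulas) defines exactly the antisymmetric frames.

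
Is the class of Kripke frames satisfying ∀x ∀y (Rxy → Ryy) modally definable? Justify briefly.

Yes — defined by □(□q → q)

The condition is shift-reflexivity. A defining modal formula is □(□q → q).
Suppose □(□q→q) is valid. Take Rxy and set V(q)={w : Ryw}. Then at y, □q holds; since □(□q→q) at x, □q→q at y, so q at y, i.e. Ryy.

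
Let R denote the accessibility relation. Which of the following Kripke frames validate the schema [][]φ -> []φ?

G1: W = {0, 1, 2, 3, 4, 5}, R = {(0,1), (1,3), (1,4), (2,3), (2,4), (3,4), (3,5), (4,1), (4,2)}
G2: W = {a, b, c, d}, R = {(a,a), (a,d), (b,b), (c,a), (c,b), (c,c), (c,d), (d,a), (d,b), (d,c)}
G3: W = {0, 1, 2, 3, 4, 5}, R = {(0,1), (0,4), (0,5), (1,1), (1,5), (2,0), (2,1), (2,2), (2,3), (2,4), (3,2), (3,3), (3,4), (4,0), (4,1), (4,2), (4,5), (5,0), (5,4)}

G2, G3

Frame correspondent (Sahlqvist): forall x forall y (Rxy -> exists z (Rxz & Rzy)) — i.e. density.
G1: fails — R34 but no z with R3z and Rz4.
G2: satisfies the condition.
G3: satisfies the condition.
Valid on: G2, G3.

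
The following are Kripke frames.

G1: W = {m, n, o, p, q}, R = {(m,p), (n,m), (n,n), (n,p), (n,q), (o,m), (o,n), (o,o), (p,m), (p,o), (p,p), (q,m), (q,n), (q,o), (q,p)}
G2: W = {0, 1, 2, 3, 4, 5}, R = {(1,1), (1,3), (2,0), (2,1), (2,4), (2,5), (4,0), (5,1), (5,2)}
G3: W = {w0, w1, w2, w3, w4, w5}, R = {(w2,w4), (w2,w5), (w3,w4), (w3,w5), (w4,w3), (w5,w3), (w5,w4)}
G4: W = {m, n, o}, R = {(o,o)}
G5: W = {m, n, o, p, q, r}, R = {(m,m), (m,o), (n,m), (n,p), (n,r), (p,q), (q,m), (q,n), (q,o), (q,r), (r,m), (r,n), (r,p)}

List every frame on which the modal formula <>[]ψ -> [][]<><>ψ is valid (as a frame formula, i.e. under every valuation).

The schema corresponds to a generalized confluence (Geach) condition: forall x forall y forall z ((xRy & x R^2 z) -> exists w (yRw & z R^2 w)).
G1: satisfies the condition.
G2: fails — 1R1, 1R²3 but no w with 1Rw and 3R²w.
G3: fails — w2Rw4, w2R²w4 but no w with w4Rw and w4R²w.
G4: satisfies the condition.
G5: fails — mRm, mR²o but no w with mRw and oR²w.

G1, G4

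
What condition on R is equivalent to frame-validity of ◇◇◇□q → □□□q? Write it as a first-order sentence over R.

∀x ∀y ∀z ((xR³y ∧ xR³z) → ∃w (yRw ∧ z = w))

This is a Sahlqvist (Geach-type) schema ◇^3□^1q → □^3◇^0q.
First-order correspondent: ∀x ∀y ∀z ((xR³y ∧ xR³z) → ∃w (yRw ∧ z = w)).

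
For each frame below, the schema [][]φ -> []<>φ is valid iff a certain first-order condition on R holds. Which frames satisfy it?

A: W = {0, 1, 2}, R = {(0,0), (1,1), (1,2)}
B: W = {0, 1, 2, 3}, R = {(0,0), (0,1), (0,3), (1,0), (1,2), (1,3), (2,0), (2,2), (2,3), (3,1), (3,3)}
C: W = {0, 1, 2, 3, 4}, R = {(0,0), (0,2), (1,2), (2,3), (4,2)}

B

This is the axiom for a generalized confluence (Geach) condition; its first-order frame correspondent is forall x forall z (xRz -> exists w (x R^2 w & zRw)).
A: fails — 1R2 but no w with 1R²w and 2Rw.
B: ✓.
C: fails — 2R3 but no w with 2R²w and 3Rw.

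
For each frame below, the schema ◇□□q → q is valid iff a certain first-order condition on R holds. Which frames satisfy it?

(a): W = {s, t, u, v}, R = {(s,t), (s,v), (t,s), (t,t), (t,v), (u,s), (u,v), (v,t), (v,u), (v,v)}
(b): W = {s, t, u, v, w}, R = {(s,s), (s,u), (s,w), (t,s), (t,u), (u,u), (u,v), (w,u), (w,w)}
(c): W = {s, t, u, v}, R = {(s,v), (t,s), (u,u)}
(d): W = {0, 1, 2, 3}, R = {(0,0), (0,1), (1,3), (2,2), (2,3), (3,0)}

(a)

Frame correspondent (Sahlqvist): ∀x ∀y (xRy → ∃w (yR²w ∧ x = w)) — i.e. a generalized confluence (Geach) condition.
(a): condition met.
(b): fails — sRu but no w* with uR²w* and s=w*.
(c): fails — sRv but no w with vR²w and s=w.
(d): fails — 2R3 but no w with 3R²w and 2=w.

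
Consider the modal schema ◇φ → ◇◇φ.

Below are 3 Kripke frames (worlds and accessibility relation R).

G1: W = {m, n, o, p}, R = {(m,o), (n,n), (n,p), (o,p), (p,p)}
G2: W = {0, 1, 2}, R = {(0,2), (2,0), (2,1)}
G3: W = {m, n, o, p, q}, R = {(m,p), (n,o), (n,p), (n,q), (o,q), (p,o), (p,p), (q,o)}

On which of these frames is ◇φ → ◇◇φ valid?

none

This is the axiom for a generalized confluence (Geach) condition; its first-order frame correspondent is ∀x ∀y (xRy → ∃w (y = w ∧ xR²w)).
G1: fails — mRo but no w with o=w and mR²w.
G2: fails — 0R2 but no w with 2=w and 0R²w.
G3: fails — oRq but no w with q=w and oR²w.
Valid on no frame.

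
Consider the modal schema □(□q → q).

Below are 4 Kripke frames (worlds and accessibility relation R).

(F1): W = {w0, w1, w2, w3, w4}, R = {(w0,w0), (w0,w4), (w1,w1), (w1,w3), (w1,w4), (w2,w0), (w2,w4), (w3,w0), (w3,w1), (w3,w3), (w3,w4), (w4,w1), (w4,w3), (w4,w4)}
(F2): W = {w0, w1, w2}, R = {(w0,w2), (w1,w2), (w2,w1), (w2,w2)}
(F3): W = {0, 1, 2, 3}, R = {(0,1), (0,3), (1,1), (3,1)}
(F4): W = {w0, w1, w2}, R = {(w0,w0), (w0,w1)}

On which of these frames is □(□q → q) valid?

The schema corresponds to shift-reflexivity: ∀x ∀y (Rxy → Ryy).
(F1): holds.
(F2): fails — Rw2w1 but not Rw1w1.
(F3): fails — R03 but not R33.
(F4): fails — Rw0w1 but not Rw1w1.
Valid on: (F1).

(F1)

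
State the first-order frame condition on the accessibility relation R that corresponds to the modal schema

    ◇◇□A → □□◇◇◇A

This is a Sahlqvist (Geach-type) schema ◇^2□^1A → □^2◇^3A.
Minimal-valuation argument: fix x; take any y with xR^2y and any z with xR^2z. Set V(A) to the set of worlds R-reachable from y in exactly 1 step. Then □^1A holds at y, so the antecedent holds at x; validity forces ◇^3A at z, giving a w with zR^3w and yR^1w.
First-order correspondent: ∀x ∀y ∀z ((xR²y ∧ xR²z) → ∃w (yRw ∧ zR³w)).

∀x ∀y ∀z ((xR²y ∧ xR²z) → ∃w (yRw ∧ zR³w))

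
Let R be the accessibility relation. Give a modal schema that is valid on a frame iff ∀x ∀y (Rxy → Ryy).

A defining formula is □(□r → r) (the T□ axiom).

□(□r → r)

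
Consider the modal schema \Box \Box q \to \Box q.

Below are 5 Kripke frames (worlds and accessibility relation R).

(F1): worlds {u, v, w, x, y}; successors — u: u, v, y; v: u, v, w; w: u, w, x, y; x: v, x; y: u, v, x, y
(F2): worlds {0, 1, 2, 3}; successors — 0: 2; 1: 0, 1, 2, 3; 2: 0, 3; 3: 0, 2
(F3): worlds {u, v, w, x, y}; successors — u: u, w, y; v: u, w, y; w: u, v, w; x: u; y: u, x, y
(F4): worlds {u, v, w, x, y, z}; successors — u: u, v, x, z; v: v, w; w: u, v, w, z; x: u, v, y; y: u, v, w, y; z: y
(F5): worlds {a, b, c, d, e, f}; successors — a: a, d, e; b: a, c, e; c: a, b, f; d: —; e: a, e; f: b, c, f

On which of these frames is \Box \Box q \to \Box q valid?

(F1), (F3), (F4)

Frame correspondent (Sahlqvist): \forall x \forall y (Rxy \to \exists z (Rxz \wedge Rzy)) — i.e. density.
(F1): holds.
(F2): fails — R02 but no z with R0z and Rz2.
(F3): holds.
(F4): holds.
(F5): fails — Rbc but no z with Rbz and Rzc.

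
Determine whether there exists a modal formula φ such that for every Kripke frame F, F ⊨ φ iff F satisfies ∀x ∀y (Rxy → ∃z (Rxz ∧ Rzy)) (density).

Yes: it is density, defined by the C4 schema □□p → □p.
Suppose □□p→□p is valid. Take Rxy and set V(p)={w : xR²w}. Then □□p at x, so □p at x, so p at y, i.e. ∃z(Rxz∧Rzy).

Yes, by □□p → □p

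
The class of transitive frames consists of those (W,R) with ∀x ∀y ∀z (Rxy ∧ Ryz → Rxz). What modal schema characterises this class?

This is transitivity; the standard corresponding axiom is 4: □p → □□p.
Suppose □p→□□p is valid. Take Rxy, Ryz and set V(p)={w : Rxw}. Then □p at x, so □□p at x, so □p at y, so p at z, i.e. Rxz.

□p → □□p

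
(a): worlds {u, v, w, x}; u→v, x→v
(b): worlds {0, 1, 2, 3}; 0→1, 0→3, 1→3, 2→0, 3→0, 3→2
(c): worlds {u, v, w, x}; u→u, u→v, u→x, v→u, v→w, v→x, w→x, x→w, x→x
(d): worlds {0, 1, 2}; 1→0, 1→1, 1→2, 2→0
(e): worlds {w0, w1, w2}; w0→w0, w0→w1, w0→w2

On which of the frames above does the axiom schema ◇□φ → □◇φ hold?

(c)

The schema corresponds to convergence: ∀x ∀y ∀z (Rxy ∧ Rxz → ∃w (Ryw ∧ Rzw)).
(a): fails — Ruv and Ruv but v and v have no common successor.
(b): fails — R01 and R03 but 1 and 3 have no common successor.
(c): satisfies the condition.
(d): fails — R12 and R10 but 2 and 0 have no common successor.
(e): fails — Rw0w1 and Rw0w1 but w1 and w1 have no common successor.
Valid on: (c).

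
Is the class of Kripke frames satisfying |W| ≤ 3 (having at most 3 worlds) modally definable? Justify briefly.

No

If a class were modally definable it would be closed under disjoint unions (Goldblatt–Thomason).
Any modal formula valid on each of 4 disjoint one-world frames is valid on their disjoint union (validity is preserved under disjoint unions). Each one-world frame has |W|=1≤3, but the union has |W|=4.
Hence having at most 3 worlds is not modally definable.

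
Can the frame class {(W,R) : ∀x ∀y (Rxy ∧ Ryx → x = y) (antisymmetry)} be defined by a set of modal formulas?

No

If a class were modally definable it would be closed under surjective bounded morphisms (Goldblatt–Thomason).
The 8-cycle (worlds a,b,c,d,e,f,g,h with a→b→c→d→e→f→g→h→a) is antisymmetric. Sending even-indexed worlds to s and odd-indexed worlds to t is a surjective bounded morphism onto the two-world frame with s↔t, which is not antisymmetric.
So no modal formula (or set of formulas) defines exactly the antisymmetric frames.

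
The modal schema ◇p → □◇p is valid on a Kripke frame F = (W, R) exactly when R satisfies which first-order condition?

This schema is the 5 axiom.
It corresponds to the Euclidean property: ∀x ∀y ∀z (Rxy ∧ Rxz → Ryz).

the Euclidean property: ∀x ∀y ∀z (Rxy ∧ Rxz → Ryz)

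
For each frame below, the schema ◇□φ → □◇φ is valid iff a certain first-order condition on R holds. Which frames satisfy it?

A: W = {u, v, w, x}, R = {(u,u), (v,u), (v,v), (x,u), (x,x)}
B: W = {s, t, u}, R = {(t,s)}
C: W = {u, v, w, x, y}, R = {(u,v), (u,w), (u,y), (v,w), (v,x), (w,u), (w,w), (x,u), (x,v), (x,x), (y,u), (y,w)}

This is the axiom for convergence; its first-order frame correspondent is ∀x ∀y ∀z (Rxy ∧ Rxz → ∃w (Ryw ∧ Rzw)).
A: satisfies the condition.
B: fails — Rts and Rts but s and s have no common successor.
C: satisfies the condition.

A, C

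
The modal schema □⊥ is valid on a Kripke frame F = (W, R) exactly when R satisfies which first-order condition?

□⊥ is valid iff no world has any successor (otherwise □⊥ fails at any world with one).
Conversely, on a frame with emptiness of R the schema holds at every world under every valuation.
So the correspondent is emptiness of R.

emptiness of R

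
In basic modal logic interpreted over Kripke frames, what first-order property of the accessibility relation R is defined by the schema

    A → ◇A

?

This schema is equivalent to the T axiom □A → A.
It corresponds to reflexivity: ∀x Rxx.

reflexivity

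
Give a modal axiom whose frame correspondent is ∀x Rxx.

The condition is reflexivity. The T schema □r → r defines it.
Suppose □r→r is valid. At any x set V(r)={w : Rxw}. Then □r holds at x, so r holds at x, i.e. Rxx.

□r → r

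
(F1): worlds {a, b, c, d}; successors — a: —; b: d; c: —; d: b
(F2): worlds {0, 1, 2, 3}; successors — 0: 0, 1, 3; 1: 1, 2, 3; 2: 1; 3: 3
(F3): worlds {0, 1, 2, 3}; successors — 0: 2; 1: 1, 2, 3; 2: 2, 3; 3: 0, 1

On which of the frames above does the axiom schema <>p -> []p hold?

Frame correspondent (Sahlqvist): forall x forall y forall z (Rxy & Rxz -> y = z) — i.e. partial functionality.
(F1): holds.
(F2): fails — 0 sees both 0 and 1.
(F3): fails — 1 sees both 1 and 2.

(F1)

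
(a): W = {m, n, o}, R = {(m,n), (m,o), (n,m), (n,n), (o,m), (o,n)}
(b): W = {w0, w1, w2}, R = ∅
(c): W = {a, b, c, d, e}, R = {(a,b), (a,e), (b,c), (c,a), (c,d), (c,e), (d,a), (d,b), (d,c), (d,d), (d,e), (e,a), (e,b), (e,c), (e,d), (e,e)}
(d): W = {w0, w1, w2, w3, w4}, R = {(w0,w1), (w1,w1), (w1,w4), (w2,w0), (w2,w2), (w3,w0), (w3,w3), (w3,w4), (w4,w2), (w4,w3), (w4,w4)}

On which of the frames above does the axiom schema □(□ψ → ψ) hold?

(b)

Frame correspondent (Sahlqvist): ∀x ∀y (Rxy → Ryy) — i.e. shift-reflexivity.
(a): fails — Rom but not Rmm.
(b): satisfies the condition.
(c): fails — Rbc but not Rcc.
(d): fails — Rw3w0 but not Rw0w0.
Valid on: (b).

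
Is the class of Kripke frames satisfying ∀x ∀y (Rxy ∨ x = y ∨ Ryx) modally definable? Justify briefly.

Modal frame validity is preserved under disjoint unions.
Take 3 disjoint single-world reflexive frames: each is trivially connected, but their disjoint union has 3 worlds with no edge between distinct components, so it is not connected.
Hence connectedness of R is not modally definable.

Not definable by any modal formula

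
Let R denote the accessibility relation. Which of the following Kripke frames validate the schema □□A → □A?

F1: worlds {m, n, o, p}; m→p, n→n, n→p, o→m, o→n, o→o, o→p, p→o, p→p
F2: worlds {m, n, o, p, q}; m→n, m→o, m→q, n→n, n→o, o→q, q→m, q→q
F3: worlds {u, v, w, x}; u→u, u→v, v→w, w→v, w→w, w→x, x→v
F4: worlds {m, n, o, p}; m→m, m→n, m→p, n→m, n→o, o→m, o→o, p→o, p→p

This is the axiom for density; its first-order frame correspondent is ∀x ∀y (Rxy → ∃z (Rxz ∧ Rzy)).
F1: ✓.
F2: ✓.
F3: fails — Rxv but no z with Rxz and Rzv.
F4: ✓.

F1, F2, F4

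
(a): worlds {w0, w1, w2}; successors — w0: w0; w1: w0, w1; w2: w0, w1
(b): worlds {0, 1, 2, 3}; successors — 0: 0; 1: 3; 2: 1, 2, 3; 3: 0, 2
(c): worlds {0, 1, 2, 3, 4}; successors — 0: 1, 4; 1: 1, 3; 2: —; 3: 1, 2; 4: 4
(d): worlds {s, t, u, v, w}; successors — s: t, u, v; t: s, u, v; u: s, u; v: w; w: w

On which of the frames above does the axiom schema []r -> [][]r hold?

The schema corresponds to transitivity: forall x forall y forall z (Rxy & Ryz -> Rxz).
(a): holds.
(b): fails — R32 and R23 but not R33.
(c): fails — R31 and R13 but not R33.
(d): fails — Rtv and Rvw but not Rtw.

(a)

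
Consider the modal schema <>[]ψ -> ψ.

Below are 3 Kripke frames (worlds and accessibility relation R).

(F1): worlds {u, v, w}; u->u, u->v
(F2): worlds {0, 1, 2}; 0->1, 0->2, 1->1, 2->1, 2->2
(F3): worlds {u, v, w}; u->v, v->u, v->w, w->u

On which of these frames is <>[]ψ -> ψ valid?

This is the axiom for symmetry; its first-order frame correspondent is forall x forall y (Rxy -> Ryx).
(F1): fails — Ruv but not Rvu.
(F2): fails — R02 but not R20.
(F3): fails — Rwu but not Ruw.
Valid on no frame.

none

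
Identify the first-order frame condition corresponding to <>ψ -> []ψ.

Suppose ◇ψ→□ψ is valid. Take Rxy, Rxz and set V(ψ)={y}. Then ◇ψ at x, so □ψ at x, so ψ at z, i.e. z=y.

Partial functionality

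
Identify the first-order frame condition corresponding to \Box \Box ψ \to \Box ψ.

Suppose □□ψ→□ψ is valid. Take Rxy and set V(ψ)={w : xR²w}. Then □□ψ at x, so □ψ at x, so ψ at y, i.e. ∃z(Rxz∧Rzy).

density: \forall x \forall y (Rxy \to \exists z (Rxz \wedge Rzy))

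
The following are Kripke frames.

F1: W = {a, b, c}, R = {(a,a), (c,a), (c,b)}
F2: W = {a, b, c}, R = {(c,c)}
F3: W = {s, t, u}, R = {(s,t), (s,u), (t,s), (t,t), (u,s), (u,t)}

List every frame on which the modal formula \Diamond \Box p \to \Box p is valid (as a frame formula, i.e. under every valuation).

F2

Frame correspondent (Sahlqvist): \forall x \forall y \forall z (Rxy \wedge Rxz \to Ryz) — i.e. the Euclidean property.
F1: fails — Rca and Rcb but not Rab.
F2: ✓.
F3: fails — Rsu and Rsu but not Ruu.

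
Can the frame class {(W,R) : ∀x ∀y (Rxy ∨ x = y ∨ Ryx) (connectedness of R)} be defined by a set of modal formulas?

Modal frame validity is preserved under disjoint unions.
Take 3 disjoint single-world reflexive frames: each is trivially connected, but their disjoint union has 3 worlds with no edge between distinct components, so it is not connected.
So the class is not modally definable.

No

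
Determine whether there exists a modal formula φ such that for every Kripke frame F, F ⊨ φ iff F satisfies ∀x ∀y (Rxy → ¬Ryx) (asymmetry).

Modal frame validity is preserved under surjective bounded morphisms.
The 5-cycle (worlds a,b,c,d,e with a→b→c→d→e→a) is asymmetric. Mapping every world to a single reflexive point • is a surjective bounded morphism, and the reflexive point is not asymmetric (R•• but asymmetry requires ¬R••).
So the class is not modally definable.

Not modally definable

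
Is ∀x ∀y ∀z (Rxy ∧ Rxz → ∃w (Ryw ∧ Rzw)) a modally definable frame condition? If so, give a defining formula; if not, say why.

Definable; ◇□r → □◇r defines it

This is a Sahlqvist condition; the .2 axiom ◇□r → □◇r defines it.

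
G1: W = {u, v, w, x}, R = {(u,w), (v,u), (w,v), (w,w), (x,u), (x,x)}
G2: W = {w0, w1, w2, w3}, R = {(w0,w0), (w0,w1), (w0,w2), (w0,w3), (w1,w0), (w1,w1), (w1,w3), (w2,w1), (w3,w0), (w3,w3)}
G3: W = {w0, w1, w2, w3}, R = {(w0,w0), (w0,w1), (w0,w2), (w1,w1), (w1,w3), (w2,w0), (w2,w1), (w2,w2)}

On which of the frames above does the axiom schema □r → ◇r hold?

G1, G2

Frame correspondent (Sahlqvist): ∀x ∃y Rxy — i.e. seriality.
G1: satisfies the condition.
G2: satisfies the condition.
G3: fails — world w3 has no successor.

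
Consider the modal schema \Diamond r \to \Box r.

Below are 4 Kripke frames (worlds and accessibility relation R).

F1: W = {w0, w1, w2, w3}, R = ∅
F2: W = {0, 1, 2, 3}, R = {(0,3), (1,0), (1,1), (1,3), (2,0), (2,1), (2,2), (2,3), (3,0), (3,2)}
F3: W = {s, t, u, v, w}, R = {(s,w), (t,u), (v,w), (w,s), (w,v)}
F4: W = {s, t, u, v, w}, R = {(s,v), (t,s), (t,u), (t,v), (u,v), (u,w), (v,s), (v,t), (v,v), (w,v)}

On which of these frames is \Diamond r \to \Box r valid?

Frame correspondent (Sahlqvist): \forall x \forall y \forall z (Rxy \wedge Rxz \to y = z) — i.e. partial functionality.
F1: condition met.
F2: fails — 1 sees both 0 and 1.
F3: fails — w sees both s and v.
F4: fails — t sees both s and u.

F1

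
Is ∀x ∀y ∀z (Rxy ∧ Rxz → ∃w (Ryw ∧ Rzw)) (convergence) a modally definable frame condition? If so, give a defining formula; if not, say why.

Definable; ◇□p → □◇p defines it

This is a Sahlqvist condition; the .2 axiom ◇□p → □◇p defines it.
Suppose ◇□p→□◇p is valid. Take Rxy, Rxz and set V(p)={w : Ryw}. Then □p at y so ◇□p at x, so □◇p at x, so ◇p at z, giving w with Rzw and Ryw.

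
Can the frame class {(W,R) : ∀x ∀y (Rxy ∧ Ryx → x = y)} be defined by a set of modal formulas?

No

Modal frame validity is preserved under surjective bounded morphisms.
The 6-cycle (worlds 0,1,2,3,4,5 with 0→1→2→3→4→5→0) is antisymmetric. Sending even-indexed worlds to a and odd-indexed worlds to b is a surjective bounded morphism onto the two-world frame with a↔b, which is not antisymmetric.
So the class is not modally definable.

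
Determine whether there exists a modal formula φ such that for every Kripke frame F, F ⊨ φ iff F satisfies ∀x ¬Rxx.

If a class were modally definable it would be closed under surjective bounded morphisms (Goldblatt–Thomason).
The 3-cycle (worlds 0,1,2 with 0→1→2→0) is irreflexive, and the map sending every world to a single reflexive point • is a surjective bounded morphism (forth: every edge maps to (•,•); back: every world has a successor). So any modal formula valid on the 3-cycle is also valid on the reflexive point, which is not irreflexive.
So no modal formula (or set of formulas) defines exactly the irreflexive frames.

No — not modally definable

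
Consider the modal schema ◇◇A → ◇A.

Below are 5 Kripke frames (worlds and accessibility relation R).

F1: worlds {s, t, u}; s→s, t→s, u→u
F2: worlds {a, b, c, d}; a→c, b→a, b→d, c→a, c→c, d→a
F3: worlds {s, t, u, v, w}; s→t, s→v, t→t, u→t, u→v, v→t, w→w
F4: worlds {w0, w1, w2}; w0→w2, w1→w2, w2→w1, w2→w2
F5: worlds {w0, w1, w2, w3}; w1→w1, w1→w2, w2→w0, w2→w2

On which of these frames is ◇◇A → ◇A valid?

F1, F3

This is the axiom for transitivity; its first-order frame correspondent is ∀x ∀y ∀z (Rxy ∧ Ryz → Rxz).
F1: condition met.
F2: fails — Rba and Rac but not Rbc.
F3: condition met.
F4: fails — Rw1w2 and Rw2w1 but not Rw1w1.
F5: fails — Rw1w2 and Rw2w0 but not Rw1w0.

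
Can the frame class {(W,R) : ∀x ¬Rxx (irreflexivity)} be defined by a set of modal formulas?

Not definable by any modal formula

Modal frame validity is preserved under surjective bounded morphisms.
The 3-cycle (worlds 0,1,2 with 0→1→2→0) is irreflexive, and the map sending every world to a single reflexive point • is a surjective bounded morphism (forth: every edge maps to (•,•); back: every world has a successor). So any modal formula valid on the 3-cycle is also valid on the reflexive point, which is not irreflexive.
Hence irreflexivity is not modally definable.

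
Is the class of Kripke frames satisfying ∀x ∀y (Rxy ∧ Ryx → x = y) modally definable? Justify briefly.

No

Any modally definable frame class is closed under surjective bounded morphisms.
The 4-cycle (worlds 0,1,2,3 with 0→1→2→3→0) is antisymmetric. Sending even-indexed worlds to • and odd-indexed worlds to ∘ is a surjective bounded morphism onto the two-world frame with •↔∘, which is not antisymmetric.
So the class is not modally definable.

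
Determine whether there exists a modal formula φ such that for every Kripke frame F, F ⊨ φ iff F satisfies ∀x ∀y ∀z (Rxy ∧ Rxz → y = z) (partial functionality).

Yes, by ◇p → □p

This is a Sahlqvist condition; the CD axiom ◇p → □p defines it.
Suppose ◇p→□p is valid. Take Rxy, Rxz and set V(p)={y}. Then ◇p at x, so □p at x, so p at z, i.e. z=y.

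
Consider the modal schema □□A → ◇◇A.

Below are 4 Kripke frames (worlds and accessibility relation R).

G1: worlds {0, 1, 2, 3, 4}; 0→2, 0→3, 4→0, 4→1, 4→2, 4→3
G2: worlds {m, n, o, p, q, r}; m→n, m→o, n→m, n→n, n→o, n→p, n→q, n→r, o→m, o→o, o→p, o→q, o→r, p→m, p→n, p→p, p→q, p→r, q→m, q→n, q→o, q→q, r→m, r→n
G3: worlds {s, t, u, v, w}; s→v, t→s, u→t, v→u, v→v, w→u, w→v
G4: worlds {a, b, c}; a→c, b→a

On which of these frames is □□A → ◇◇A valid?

This is the axiom for a generalized confluence (Geach) condition; its first-order frame correspondent is ∀x ∃w (xR²w ∧ xR²w).
G1: fails — at 0 but no w with 0R²w and 0R²w.
G2: ✓.
G3: ✓.
G4: fails — at a but no w with aR²w and aR²w.
Valid on: G2, G3.

G2, G3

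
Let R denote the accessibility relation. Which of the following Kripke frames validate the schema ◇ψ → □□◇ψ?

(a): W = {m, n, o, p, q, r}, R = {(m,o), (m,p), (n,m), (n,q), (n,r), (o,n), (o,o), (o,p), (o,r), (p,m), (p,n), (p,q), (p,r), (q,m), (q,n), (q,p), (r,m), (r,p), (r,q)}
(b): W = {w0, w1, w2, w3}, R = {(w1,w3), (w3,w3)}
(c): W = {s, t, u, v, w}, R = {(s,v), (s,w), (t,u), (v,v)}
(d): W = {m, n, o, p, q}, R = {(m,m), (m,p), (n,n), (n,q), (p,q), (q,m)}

Frame correspondent (Sahlqvist): ∀x ∀y ∀z ((xRy ∧ xR²z) → ∃w (y = w ∧ zRw)) — i.e. a generalized confluence (Geach) condition.
(a): fails — mRo, mR²n but no w with o=w and nRw.
(b): condition met.
(c): fails — sRw, sR²v but no w* with w=w* and vRw*.
(d): fails — mRm, mR²p but no w with m=w and pRw.

(b)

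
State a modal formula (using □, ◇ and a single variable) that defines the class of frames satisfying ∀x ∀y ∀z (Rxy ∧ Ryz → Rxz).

This is transitivity; the standard corresponding axiom is 4: □s → □□s.
Suppose □s→□□s is valid. Take Rxy, Ryz and set V(s)={w : Rxw}. Then □s at x, so □□s at x, so □s at y, so s at z, i.e. Rxz.

□s → □□s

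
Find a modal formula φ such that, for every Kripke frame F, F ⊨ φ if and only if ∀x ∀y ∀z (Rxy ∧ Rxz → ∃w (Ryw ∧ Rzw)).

◇□s → □◇s

This is convergence; the standard corresponding axiom is .2: ◇□s → □◇s.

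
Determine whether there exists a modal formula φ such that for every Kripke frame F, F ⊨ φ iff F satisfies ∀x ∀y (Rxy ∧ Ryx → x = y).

Any modally definable frame class is closed under surjective bounded morphisms.
The 8-cycle (worlds a,b,c,d,e,f,g,h with a→b→c→d→e→f→g→h→a) is antisymmetric. Sending even-indexed worlds to a and odd-indexed worlds to b is a surjective bounded morphism onto the two-world frame with a↔b, which is not antisymmetric.
Hence antisymmetry is not modally definable.

No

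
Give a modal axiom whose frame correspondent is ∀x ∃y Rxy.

The condition is seriality. The D schema □ψ → ◇ψ defines it.
Suppose □ψ→◇ψ is valid. At any x set V(ψ)=W. Then □ψ at x, so ◇ψ at x, so x has a successor.

□ψ → ◇ψ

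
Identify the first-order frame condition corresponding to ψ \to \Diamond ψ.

Equivalently (dual form): □ψ → ψ.
Suppose □ψ→ψ is valid. At any x set V(ψ)={w : Rxw}. Then □ψ holds at x, so ψ holds at x, i.e. Rxx.

Reflexivity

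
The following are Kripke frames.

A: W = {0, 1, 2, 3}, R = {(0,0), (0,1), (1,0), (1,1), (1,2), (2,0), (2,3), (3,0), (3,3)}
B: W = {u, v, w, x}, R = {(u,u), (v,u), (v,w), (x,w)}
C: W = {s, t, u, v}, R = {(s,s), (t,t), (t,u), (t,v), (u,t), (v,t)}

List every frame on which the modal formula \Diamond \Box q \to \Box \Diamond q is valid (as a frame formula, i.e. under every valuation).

The schema corresponds to convergence: \forall x \forall y \forall z (Rxy \wedge Rxz \to \exists w (Ryw \wedge Rzw)).
A: ✓.
B: fails — Rvu and Rvw but u and w have no common successor.
C: ✓.

A, C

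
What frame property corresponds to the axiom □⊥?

This is the Ver axiom.
It corresponds to emptiness of R: ∀x ∀y ¬Rxy.

Emptiness of R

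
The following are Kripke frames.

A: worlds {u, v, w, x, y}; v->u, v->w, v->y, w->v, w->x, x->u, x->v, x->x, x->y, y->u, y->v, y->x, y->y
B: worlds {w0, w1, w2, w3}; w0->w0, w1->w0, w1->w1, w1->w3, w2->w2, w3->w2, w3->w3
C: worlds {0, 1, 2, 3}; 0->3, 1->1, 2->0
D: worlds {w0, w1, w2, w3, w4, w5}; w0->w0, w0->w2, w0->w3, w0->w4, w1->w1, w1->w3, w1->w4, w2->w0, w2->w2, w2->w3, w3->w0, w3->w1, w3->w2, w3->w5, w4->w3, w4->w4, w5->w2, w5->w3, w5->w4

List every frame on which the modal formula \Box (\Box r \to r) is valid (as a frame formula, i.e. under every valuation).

Frame correspondent (Sahlqvist): \forall x \forall y (Rxy \to Ryy) — i.e. shift-reflexivity.
A: fails — Rvw but not Rww.
B: satisfies the condition.
C: fails — R20 but not R00.
D: fails — Rw1w3 but not Rw3w3.

B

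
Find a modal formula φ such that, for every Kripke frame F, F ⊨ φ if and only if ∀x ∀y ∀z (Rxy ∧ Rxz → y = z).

This is partial functionality; the standard corresponding axiom is CD: ◇s → □s.
Suppose ◇s→□s is valid. Take Rxy, Rxz and set V(s)={y}. Then ◇s at x, so □s at x, so s at z, i.e. z=y.

◇s → □s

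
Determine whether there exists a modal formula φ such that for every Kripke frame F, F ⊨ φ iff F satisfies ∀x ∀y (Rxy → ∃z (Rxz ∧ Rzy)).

This is a Sahlqvist condition; the C4 axiom □□r → □r defines it.
Suppose □□r→□r is valid. Take Rxy and set V(r)={w : xR²w}. Then □□r at x, so □r at x, so r at y, i.e. ∃z(Rxz∧Rzy).

Definable; □□r → □r defines it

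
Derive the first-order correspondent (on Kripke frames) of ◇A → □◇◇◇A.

∀x ∀y ∀z ((xRy ∧ xRz) → ∃w (y = w ∧ zR³w))

This is a Sahlqvist (Geach-type) schema ◇^1□^0A → □^1◇^3A.
Minimal-valuation argument: fix x; take any y with xR^1y and any z with xR^1z. Set V(A) to the set of worlds R-reachable from y in exactly 0 steps. Then □^0A holds at y, so the antecedent holds at x; validity forces ◇^3A at z, giving a w with zR^3w and yR^0w.
First-order correspondent: ∀x ∀y ∀z ((xRy ∧ xRz) → ∃w (y = w ∧ zR³w)).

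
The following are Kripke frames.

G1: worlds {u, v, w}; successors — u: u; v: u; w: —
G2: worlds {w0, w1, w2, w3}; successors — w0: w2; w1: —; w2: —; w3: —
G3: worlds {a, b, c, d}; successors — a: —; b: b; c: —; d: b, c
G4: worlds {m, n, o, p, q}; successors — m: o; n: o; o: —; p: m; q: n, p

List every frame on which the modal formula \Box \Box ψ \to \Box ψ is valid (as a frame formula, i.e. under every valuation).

G1

The schema corresponds to density: \forall x \forall y (Rxy \to \exists z (Rxz \wedge Rzy)).
G1: holds.
G2: fails — Rw0w2 but no z with Rw0z and Rzw2.
G3: fails — Rdc but no z with Rdz and Rzc.
G4: fails — Rpm but no z with Rpz and Rzm.
Valid on: G1.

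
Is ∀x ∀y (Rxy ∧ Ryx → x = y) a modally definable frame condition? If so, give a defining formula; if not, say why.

Not definable by any modal formula

If a class were modally definable it would be closed under surjective bounded morphisms (Goldblatt–Thomason).
The 6-cycle (worlds w0,w1,w2,w3,w4,w5 with w0→w1→w2→w3→w4→w5→w0) is antisymmetric. Sending even-indexed worlds to s and odd-indexed worlds to t is a surjective bounded morphism onto the two-world frame with s↔t, which is not antisymmetric.
So no modal formula (or set of formulas) defines exactly the antisymmetric frames.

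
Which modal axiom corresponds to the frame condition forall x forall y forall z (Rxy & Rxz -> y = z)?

This is partial functionality; the standard corresponding axiom is CD: ◇s → □s.

◇s → □s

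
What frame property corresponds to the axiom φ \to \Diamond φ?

reflexivity: \forall x Rxx

Equivalently (dual form): □φ → φ.
Suppose □φ→φ is valid. At any x set V(φ)={w : Rxw}. Then □φ holds at x, so φ holds at x, i.e. Rxx.
Conversely, on a frame with reflexivity the schema holds at every world under every valuation.
Frame condition: \forall x Rxx.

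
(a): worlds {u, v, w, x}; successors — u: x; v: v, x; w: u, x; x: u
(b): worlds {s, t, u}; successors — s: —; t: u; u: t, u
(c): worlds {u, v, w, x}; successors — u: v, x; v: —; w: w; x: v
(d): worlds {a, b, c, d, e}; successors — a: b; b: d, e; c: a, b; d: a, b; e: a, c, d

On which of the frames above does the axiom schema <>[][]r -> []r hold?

This is the axiom for a generalized confluence (Geach) condition; its first-order frame correspondent is forall x forall y forall z ((xRy & xRz) -> exists w (y R^2 w & z = w)).
(a): fails — vRx, vRv but no t with xR²t and v=t.
(b): condition met.
(c): fails — uRv, uRv but no t with vR²t and v=t.
(d): fails — bRe, bRd but no w with eR²w and d=w.
Valid on: (b).

(b)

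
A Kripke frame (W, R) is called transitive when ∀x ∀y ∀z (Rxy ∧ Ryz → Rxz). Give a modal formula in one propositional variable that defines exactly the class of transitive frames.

This is transitivity; the standard corresponding axiom is 4: □s → □□s.
Suppose □s→□□s is valid. Take Rxy, Ryz and set V(s)={w : Rxw}. Then □s at x, so □□s at x, so □s at y, so s at z, i.e. Rxz.

□s → □□s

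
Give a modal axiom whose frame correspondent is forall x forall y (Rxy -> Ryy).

The condition is shift-reflexivity. The T□ schema □(□p → p) defines it.
Suppose □(□p→p) is valid. Take Rxy and set V(p)={w : Ryw}. Then at y, □p holds; since □(□p→p) at x, □p→p at y, so p at y, i.e. Ryy.

□(□p → p)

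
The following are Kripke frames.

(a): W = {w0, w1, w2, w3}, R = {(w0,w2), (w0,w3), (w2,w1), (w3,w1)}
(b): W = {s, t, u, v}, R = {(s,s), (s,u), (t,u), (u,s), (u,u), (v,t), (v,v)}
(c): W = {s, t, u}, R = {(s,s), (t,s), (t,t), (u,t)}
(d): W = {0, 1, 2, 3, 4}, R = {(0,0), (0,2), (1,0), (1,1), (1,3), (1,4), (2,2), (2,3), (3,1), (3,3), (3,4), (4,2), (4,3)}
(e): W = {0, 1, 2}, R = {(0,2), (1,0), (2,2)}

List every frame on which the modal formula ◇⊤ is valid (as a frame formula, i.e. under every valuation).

(b), (c), (d), (e)

The schema corresponds to seriality: ∀x ∃y Rxy.
(a): fails — world w1 has no successor.
(b): ✓.
(c): ✓.
(d): ✓.
(e): ✓.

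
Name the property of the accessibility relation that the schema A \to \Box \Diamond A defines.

Suppose A→□◇A is valid. Take Rxy and set V(A)={x}. Then A at x, so □◇A at x, so ◇A at y, so some z with Ryz has A; z=x, i.e. Ryx.
The converse is a direct semantic check.
So the correspondent is symmetry.

Symmetry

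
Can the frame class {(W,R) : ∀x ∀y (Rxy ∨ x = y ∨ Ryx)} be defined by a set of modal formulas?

No — not modally definable

Modal frame validity is preserved under disjoint unions.
Take 2 disjoint single-world reflexive frames: each is trivially connected, but their disjoint union has 2 worlds with no edge between distinct components, so it is not connected.
Hence connectedness of R is not modally definable.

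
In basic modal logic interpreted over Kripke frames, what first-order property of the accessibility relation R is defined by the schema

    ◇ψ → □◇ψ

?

The Euclidean property

Suppose ◇ψ→□◇ψ is valid. Take Rxy, Rxz and set V(ψ)={y}. Then ◇ψ at x, so □◇ψ at x, so ◇ψ at z, so some w with Rzw has ψ; w=y, i.e. Rzy. By symmetry of the argument, Ryz.
Conversely, any frame satisfying ∀x ∀y ∀z (Rxy ∧ Rxz → Ryz) validates the schema.
Frame condition: ∀x ∀y ∀z (Rxy ∧ Rxz → Ryz).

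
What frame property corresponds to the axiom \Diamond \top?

Seriality

◇⊤ holds at w iff w has a successor, so frame-validity of ◇⊤ is exactly seriality. Equivalently via □ψ → ◇ψ:
Suppose □ψ→◇ψ is valid. At any x set V(ψ)=W. Then □ψ at x, so ◇ψ at x, so x has a successor.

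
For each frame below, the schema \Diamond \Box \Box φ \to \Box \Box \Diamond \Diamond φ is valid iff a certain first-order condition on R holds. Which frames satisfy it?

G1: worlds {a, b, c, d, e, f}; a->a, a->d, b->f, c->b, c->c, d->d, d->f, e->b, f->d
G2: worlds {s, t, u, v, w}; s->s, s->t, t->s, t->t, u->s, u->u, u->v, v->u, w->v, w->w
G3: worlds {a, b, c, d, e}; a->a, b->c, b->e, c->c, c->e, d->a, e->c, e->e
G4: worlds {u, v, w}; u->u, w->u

G2, G3, G4

This is the axiom for a generalized confluence (Geach) condition; its first-order frame correspondent is \forall x \forall y \forall z ((xRy \wedge x R^2 z) \to \exists w (y R^2 w \wedge z R^2 w)).
G1: fails — cRb, cR²c but no w with bR²w and cR²w.
G2: condition met.
G3: condition met.
G4: condition met.
Valid on: G2, G3, G4.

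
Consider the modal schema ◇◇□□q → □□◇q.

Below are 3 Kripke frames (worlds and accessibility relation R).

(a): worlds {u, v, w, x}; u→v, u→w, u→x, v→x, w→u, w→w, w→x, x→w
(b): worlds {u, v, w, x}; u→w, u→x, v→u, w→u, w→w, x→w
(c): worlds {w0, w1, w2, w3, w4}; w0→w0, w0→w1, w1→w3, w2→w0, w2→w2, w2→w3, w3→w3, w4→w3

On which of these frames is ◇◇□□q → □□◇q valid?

Frame correspondent (Sahlqvist): ∀x ∀y ∀z ((xR²y ∧ xR²z) → ∃w (yR²w ∧ zRw)) — i.e. a generalized confluence (Geach) condition.
(a): fails — wR²v, wR²v but no t with vR²t and vRt.
(b): condition met.
(c): fails — w0R²w1, w0R²w0 but no w with w1R²w and w0Rw.

(b)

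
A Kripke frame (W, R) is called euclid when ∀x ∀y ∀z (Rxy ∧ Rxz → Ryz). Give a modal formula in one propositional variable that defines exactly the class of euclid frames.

This is the Euclidean property; the standard corresponding axiom is 5: ◇q → □◇q.
Suppose ◇q→□◇q is valid. Take Rxy, Rxz and set V(q)={y}. Then ◇q at x, so □◇q at x, so ◇q at z, so some w with Rzw has q; w=y, i.e. Rzy. By symmetry of the argument, Ryz.

◇q → □◇q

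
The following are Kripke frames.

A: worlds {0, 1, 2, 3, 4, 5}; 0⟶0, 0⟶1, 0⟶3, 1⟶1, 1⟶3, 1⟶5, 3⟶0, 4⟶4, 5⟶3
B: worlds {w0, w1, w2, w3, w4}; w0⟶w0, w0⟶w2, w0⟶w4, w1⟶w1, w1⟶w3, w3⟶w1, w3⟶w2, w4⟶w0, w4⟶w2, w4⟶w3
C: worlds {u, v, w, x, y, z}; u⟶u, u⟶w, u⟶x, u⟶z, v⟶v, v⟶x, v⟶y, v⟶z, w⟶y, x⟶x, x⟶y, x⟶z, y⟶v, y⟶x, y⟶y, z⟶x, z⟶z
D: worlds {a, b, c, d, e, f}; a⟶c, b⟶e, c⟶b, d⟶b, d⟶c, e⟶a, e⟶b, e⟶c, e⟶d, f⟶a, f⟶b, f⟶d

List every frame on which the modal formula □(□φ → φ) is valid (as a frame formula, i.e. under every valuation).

none

The schema corresponds to shift-reflexivity: ∀x ∀y (Rxy → Ryy).
A: fails — R53 but not R33.
B: fails — Rw0w4 but not Rw4w4.
C: fails — Ruw but not Rww.
D: fails — Reb but not Rbb.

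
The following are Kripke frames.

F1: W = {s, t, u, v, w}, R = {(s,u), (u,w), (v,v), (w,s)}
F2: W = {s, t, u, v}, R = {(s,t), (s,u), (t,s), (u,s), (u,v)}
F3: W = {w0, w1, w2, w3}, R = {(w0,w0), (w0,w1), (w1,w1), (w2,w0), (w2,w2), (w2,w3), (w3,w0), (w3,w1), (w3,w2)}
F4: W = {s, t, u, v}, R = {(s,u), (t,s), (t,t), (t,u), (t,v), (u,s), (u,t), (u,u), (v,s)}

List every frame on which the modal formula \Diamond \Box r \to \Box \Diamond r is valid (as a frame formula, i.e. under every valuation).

The schema corresponds to convergence: \forall x \forall y \forall z (Rxy \wedge Rxz \to \exists w (Ryw \wedge Rzw)).
F1: satisfies the condition.
F2: fails — Ruv and Ruv but v and v have no common successor.
F3: fails — Rw3w1 and Rw3w2 but w1 and w2 have no common successor.
F4: fails — Rtv and Rts but v and s have no common successor.
Valid on: F1.

F1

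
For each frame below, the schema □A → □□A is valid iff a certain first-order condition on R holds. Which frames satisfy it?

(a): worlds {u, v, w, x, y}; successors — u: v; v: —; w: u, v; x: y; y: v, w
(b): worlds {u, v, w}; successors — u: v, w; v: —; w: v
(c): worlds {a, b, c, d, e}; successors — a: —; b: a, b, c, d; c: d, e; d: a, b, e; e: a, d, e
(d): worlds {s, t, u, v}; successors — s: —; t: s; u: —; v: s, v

The schema corresponds to transitivity: ∀x ∀y ∀z (Rxy ∧ Ryz → Rxz).
(a): fails — Ryw and Rwu but not Ryu.
(b): ✓.
(c): fails — Rbc and Rce but not Rbe.
(d): ✓.

(b), (d)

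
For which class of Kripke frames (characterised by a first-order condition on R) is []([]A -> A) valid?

This schema is the T□ axiom.
It corresponds to shift-reflexivity: forall x forall y (Rxy -> Ryy).

Shift-reflexivity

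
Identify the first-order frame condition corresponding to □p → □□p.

Suppose □p→□□p is valid. Take Rxy, Ryz and set V(p)={w : Rxw}. Then □p at x, so □□p at x, so □p at y, so p at z, i.e. Rxz.

transitivity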